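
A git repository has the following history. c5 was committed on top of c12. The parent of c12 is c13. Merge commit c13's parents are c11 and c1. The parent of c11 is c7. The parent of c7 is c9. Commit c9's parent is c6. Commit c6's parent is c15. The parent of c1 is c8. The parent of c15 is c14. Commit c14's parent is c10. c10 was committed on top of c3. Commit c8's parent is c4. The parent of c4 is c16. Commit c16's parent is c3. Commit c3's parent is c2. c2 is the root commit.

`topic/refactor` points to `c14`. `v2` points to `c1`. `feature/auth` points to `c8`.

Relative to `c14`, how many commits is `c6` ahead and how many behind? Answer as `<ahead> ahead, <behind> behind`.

Reachable from c6: {c10, c14, c15, c2, c3, c6}.
Reachable from c14: {c10, c14, c2, c3}.
Only in c6's history (ahead): {c15, c6} — 2.
Only in c14's history (behind): {} — 0.

2 ahead, 0 behind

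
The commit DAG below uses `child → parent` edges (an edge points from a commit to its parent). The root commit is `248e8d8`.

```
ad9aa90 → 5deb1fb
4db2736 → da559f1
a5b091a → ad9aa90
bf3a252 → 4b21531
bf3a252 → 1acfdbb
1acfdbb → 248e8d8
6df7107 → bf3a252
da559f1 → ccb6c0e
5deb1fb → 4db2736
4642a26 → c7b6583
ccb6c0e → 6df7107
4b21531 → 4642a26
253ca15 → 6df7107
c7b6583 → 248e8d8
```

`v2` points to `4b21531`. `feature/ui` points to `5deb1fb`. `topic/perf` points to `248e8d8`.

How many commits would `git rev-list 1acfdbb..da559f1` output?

Reachable from da559f1: {1acfdbb, 248e8d8, 4642a26, 4b21531, 6df7107, bf3a252, c7b6583, ccb6c0e, da559f1}.
Reachable from 1acfdbb: {1acfdbb, 248e8d8}.
In da559f1's history but not 1acfdbb's: {4642a26, 4b21531, 6df7107, bf3a252, c7b6583, ccb6c0e, da559f1} — 7 commits.

7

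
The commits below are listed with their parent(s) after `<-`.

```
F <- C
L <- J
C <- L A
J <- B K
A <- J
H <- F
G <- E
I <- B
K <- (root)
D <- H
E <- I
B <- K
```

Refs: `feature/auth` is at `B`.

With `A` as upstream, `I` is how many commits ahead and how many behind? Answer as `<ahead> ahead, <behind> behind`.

Reachable from I: {B, I, K}.
Reachable from A: {A, B, J, K}.
Only in I's history (ahead): {I} — 1.
Only in A's history (behind): {A, J} — 2.

1 ahead, 2 behind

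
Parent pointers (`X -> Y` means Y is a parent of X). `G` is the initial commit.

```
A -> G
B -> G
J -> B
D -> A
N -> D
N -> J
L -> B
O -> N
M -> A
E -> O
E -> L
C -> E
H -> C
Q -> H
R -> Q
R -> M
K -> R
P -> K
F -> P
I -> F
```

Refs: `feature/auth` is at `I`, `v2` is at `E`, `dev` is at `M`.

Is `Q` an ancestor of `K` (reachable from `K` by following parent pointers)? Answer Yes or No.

Ancestors of K (commits reachable by following parents): {A, B, C, D, E, G, H, J, K, L, M, N, O, Q, R}.
Q is in that set, so it is an ancestor of K.

Yes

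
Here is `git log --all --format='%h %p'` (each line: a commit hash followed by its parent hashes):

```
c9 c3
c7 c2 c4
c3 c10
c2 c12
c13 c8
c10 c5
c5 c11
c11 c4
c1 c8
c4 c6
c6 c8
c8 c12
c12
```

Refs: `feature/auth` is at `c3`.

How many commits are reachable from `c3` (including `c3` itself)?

Walking parent pointers from c3: reachable set = {c10, c11, c12, c3, c4, c5, c6, c8}.
That is 8 commits.

8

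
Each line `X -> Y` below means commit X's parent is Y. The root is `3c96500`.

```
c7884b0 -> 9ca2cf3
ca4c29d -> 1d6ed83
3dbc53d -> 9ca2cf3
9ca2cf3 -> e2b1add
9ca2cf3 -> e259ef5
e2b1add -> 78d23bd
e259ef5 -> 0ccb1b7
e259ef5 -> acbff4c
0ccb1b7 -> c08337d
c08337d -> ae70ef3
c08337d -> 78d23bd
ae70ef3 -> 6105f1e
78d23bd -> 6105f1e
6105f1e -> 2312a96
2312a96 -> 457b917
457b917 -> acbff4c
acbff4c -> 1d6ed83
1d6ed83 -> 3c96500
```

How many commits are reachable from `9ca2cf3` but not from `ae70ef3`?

Reachable from 9ca2cf3: {0ccb1b7, 1d6ed83, 2312a96, 3c96500, 457b917, 6105f1e, 78d23bd, 9ca2cf3, acbff4c, ae70ef3, c08337d, e259ef5, e2b1add}.
Reachable from ae70ef3: {1d6ed83, 2312a96, 3c96500, 457b917, 6105f1e, acbff4c, ae70ef3}.
In 9ca2cf3's history but not ae70ef3's: {0ccb1b7, 78d23bd, 9ca2cf3, c08337d, e259ef5, e2b1add} — 6 commits.

6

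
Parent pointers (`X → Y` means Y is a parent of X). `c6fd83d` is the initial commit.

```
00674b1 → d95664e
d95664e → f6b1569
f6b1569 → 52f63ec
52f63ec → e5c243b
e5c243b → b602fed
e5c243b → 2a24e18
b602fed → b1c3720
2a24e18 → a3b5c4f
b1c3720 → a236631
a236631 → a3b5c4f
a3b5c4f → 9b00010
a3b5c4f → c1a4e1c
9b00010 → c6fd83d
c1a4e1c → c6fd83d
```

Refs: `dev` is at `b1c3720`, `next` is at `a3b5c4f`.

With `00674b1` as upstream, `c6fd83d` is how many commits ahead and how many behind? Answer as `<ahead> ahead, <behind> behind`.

Reachable from c6fd83d: {c6fd83d}.
Reachable from 00674b1: {00674b1, 2a24e18, 52f63ec, 9b00010, a236631, a3b5c4f, b1c3720, b602fed, c1a4e1c, c6fd83d, d95664e, e5c243b, f6b1569}.
Only in c6fd83d's history (ahead): {} — 0.
Only in 00674b1's history (behind): {00674b1, 2a24e18, 52f63ec, 9b00010, a236631, a3b5c4f, b1c3720, b602fed, c1a4e1c, d95664e, e5c243b, f6b1569} — 12.

0 ahead, 12 behind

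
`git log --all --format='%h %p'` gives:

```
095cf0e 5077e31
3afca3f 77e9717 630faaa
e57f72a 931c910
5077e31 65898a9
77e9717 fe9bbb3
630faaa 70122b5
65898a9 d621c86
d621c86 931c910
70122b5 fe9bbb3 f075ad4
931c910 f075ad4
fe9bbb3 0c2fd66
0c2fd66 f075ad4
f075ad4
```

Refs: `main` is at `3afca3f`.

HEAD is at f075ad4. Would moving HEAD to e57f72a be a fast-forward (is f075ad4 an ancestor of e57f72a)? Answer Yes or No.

Yes

A fast-forward from f075ad4 to e57f72a is possible iff f075ad4 is an ancestor of e57f72a.
Ancestors of e57f72a: {931c910, e57f72a, f075ad4}.
f075ad4 is among them, so fast-forward is possible.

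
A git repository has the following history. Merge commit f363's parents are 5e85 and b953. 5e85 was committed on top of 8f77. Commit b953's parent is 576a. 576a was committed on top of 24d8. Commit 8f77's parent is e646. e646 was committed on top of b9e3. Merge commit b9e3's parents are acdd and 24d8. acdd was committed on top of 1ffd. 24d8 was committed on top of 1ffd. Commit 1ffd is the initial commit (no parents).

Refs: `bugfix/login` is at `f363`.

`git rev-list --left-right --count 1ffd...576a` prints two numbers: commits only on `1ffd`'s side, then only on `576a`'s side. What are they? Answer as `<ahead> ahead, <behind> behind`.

0 ahead, 2 behind

Reachable from 1ffd: {1ffd}.
Reachable from 576a: {1ffd, 24d8, 576a}.
Only in 1ffd's history (ahead): {} — 0.
Only in 576a's history (behind): {24d8, 576a} — 2.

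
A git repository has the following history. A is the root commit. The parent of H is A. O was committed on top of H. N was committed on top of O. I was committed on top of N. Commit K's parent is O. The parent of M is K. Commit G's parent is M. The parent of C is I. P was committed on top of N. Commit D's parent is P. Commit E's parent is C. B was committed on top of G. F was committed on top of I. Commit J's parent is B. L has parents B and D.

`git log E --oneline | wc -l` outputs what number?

7

Walking parent pointers from E: reachable set = {A, C, E, H, I, N, O}.
That is 7 commits.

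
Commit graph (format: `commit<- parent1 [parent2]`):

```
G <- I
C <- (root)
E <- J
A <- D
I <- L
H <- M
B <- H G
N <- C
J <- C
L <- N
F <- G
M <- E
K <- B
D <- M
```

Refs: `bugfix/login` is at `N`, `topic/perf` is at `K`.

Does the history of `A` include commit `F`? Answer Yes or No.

Ancestors of A: {A, C, D, E, J, M}.
F is not in that set, so it is not an ancestor of A.

No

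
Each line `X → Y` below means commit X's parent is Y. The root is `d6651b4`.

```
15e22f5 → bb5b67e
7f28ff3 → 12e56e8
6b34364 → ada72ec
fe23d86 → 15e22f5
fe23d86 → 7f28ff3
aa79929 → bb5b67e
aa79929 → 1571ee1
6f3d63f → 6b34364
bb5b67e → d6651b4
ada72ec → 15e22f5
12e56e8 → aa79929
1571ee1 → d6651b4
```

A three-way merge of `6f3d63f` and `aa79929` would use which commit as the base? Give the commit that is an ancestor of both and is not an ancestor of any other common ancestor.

Ancestors of 6f3d63f: {15e22f5, 6b34364, 6f3d63f, ada72ec, bb5b67e, d6651b4}.
Ancestors of aa79929: {1571ee1, aa79929, bb5b67e, d6651b4}.
Common ancestors: {bb5b67e, d6651b4}.
Among these, bb5b67e is not an ancestor of any other common ancestor — it is the merge base.

bb5b67e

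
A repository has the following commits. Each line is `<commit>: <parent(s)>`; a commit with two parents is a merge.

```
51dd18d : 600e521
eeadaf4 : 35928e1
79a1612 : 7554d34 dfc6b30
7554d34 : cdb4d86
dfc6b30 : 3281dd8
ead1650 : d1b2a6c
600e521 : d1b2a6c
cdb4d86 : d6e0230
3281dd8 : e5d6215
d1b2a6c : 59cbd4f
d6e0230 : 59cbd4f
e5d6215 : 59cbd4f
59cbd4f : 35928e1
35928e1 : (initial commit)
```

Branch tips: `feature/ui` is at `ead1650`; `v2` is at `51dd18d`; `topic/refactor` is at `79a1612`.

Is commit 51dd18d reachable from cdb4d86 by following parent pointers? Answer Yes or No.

Ancestors of cdb4d86: {35928e1, 59cbd4f, cdb4d86, d6e0230}.
51dd18d is not in that set, so it is not an ancestor of cdb4d86.

No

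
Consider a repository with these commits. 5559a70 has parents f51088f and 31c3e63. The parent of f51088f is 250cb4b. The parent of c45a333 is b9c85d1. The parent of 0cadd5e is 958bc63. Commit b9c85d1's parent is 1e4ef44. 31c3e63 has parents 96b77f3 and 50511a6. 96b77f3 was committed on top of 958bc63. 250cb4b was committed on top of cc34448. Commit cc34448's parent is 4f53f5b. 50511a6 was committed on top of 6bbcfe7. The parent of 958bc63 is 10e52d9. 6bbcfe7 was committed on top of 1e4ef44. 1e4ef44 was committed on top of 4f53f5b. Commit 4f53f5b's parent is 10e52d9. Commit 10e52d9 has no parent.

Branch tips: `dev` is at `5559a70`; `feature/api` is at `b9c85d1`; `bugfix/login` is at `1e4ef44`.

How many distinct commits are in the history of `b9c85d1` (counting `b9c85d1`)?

4

Walking parent pointers from b9c85d1: reachable set = {10e52d9, 1e4ef44, 4f53f5b, b9c85d1}.
That is 4 commits.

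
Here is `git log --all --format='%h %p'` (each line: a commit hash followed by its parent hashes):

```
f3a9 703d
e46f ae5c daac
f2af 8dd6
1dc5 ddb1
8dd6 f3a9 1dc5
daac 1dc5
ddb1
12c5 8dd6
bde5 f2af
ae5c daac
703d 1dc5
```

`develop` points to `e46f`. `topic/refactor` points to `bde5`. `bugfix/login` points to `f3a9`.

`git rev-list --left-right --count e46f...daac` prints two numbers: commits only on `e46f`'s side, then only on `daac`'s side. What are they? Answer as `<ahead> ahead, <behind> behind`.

Reachable from e46f: {1dc5, ae5c, daac, ddb1, e46f}.
Reachable from daac: {1dc5, daac, ddb1}.
Only in e46f's history (ahead): {ae5c, e46f} — 2.
Only in daac's history (behind): {} — 0.

2 ahead, 0 behind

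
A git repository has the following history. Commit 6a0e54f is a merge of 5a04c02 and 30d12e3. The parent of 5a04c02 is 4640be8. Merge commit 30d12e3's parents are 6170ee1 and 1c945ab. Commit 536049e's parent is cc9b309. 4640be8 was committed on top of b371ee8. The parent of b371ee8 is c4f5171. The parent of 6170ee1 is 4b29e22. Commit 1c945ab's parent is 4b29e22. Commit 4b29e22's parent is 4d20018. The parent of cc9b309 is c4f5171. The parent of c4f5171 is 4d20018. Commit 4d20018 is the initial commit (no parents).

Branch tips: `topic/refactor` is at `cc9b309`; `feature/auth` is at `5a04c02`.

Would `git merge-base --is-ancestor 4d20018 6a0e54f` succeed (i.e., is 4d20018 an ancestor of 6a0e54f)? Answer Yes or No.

Ancestors of 6a0e54f (commits reachable by following parents): {1c945ab, 30d12e3, 4640be8, 4b29e22, 4d20018, 5a04c02, 6170ee1, 6a0e54f, b371ee8, c4f5171}.
4d20018 is in that set, so it is an ancestor of 6a0e54f.

Yes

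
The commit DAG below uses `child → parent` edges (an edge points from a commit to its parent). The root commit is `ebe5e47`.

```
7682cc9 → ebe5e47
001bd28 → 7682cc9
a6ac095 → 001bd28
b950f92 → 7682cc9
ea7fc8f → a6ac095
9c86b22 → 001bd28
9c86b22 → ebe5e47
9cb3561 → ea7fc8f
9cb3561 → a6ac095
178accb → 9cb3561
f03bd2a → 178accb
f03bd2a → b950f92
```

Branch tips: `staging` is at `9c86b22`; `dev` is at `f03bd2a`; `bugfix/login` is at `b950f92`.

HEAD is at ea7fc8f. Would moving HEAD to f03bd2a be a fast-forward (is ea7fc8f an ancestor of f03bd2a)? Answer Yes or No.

A fast-forward from ea7fc8f to f03bd2a is possible iff ea7fc8f is an ancestor of f03bd2a.
Ancestors of f03bd2a: {001bd28, 178accb, 7682cc9, 9cb3561, a6ac095, b950f92, ea7fc8f, ebe5e47, f03bd2a}.
ea7fc8f is among them, so fast-forward is possible.

Yes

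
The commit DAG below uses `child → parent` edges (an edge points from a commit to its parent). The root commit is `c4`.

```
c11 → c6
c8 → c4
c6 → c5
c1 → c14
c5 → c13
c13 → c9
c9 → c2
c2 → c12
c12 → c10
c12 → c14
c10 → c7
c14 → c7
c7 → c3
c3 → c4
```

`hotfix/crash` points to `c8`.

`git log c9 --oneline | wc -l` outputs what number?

Walking parent pointers from c9: reachable set = {c10, c12, c14, c2, c3, c4, c7, c9}.
That is 8 commits.

8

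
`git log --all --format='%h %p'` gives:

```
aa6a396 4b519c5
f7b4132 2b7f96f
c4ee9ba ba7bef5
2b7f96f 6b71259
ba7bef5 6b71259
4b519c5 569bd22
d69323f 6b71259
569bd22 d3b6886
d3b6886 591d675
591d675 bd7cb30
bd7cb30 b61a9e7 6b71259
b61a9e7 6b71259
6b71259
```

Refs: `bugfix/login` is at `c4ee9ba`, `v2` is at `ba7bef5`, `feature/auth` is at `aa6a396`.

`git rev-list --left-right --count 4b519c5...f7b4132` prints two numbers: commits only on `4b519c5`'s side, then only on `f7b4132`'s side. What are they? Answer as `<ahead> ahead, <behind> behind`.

Reachable from 4b519c5: {4b519c5, 569bd22, 591d675, 6b71259, b61a9e7, bd7cb30, d3b6886}.
Reachable from f7b4132: {2b7f96f, 6b71259, f7b4132}.
Only in 4b519c5's history (ahead): {4b519c5, 569bd22, 591d675, b61a9e7, bd7cb30, d3b6886} — 6.
Only in f7b4132's history (behind): {2b7f96f, f7b4132} — 2.

6 ahead, 2 behind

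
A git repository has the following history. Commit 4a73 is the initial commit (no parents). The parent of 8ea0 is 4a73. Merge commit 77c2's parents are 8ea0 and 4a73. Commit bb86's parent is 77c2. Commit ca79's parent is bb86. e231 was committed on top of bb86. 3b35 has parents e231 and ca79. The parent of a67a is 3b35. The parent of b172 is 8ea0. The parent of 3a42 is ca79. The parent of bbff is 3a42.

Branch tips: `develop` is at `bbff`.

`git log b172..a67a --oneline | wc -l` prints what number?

Reachable from a67a: {3b35, 4a73, 77c2, 8ea0, a67a, bb86, ca79, e231}.
Reachable from b172: {4a73, 8ea0, b172}.
In a67a's history but not b172's: {3b35, 77c2, a67a, bb86, ca79, e231} — 6 commits.

6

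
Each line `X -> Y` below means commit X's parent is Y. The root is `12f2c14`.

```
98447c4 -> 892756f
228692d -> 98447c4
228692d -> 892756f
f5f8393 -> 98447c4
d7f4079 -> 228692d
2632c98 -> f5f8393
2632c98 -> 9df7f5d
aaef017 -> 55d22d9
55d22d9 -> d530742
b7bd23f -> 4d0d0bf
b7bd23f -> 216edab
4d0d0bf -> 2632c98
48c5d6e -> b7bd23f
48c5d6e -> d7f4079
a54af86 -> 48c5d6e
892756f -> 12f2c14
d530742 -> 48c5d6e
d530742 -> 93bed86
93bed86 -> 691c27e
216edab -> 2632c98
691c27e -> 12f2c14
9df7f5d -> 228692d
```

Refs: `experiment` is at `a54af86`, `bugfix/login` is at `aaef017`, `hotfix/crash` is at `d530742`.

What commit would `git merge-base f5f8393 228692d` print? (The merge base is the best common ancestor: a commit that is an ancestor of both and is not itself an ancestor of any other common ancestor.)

Ancestors of f5f8393: {12f2c14, 892756f, 98447c4, f5f8393}.
Ancestors of 228692d: {12f2c14, 228692d, 892756f, 98447c4}.
Common ancestors: {12f2c14, 892756f, 98447c4}.
Among these, 98447c4 is not an ancestor of any other common ancestor — it is the merge base.

98447c4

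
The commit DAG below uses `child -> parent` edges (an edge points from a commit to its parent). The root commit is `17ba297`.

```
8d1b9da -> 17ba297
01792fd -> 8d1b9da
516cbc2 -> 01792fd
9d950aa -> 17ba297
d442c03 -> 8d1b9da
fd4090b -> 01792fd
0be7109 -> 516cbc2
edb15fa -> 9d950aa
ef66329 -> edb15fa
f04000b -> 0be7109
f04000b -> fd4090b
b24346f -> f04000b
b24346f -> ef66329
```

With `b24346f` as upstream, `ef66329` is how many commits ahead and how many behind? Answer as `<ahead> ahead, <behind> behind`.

0 ahead, 7 behind

Reachable from ef66329: {17ba297, 9d950aa, edb15fa, ef66329}.
Reachable from b24346f: {01792fd, 0be7109, 17ba297, 516cbc2, 8d1b9da, 9d950aa, b24346f, edb15fa, ef66329, f04000b, fd4090b}.
Only in ef66329's history (ahead): {} — 0.
Only in b24346f's history (behind): {01792fd, 0be7109, 516cbc2, 8d1b9da, b24346f, f04000b, fd4090b} — 7.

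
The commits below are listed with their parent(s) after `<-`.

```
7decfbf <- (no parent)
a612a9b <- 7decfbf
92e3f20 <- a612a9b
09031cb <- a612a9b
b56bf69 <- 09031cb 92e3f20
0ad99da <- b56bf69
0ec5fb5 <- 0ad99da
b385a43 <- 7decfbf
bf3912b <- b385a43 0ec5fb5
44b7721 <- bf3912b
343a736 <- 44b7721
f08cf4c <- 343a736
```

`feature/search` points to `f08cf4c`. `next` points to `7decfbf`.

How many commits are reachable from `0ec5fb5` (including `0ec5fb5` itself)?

7

Walking parent pointers from 0ec5fb5: reachable set = {09031cb, 0ad99da, 0ec5fb5, 7decfbf, 92e3f20, a612a9b, b56bf69}.
That is 7 commits.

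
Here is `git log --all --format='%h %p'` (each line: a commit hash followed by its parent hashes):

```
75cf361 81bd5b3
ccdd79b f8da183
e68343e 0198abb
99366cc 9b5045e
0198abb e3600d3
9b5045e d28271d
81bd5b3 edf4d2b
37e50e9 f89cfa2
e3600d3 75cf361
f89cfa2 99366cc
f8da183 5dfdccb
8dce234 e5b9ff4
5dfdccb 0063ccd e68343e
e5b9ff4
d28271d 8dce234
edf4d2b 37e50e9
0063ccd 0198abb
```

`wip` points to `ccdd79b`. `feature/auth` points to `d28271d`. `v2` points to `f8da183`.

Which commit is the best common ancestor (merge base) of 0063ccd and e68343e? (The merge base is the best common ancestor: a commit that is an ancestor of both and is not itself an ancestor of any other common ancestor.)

Ancestors of 0063ccd: {0063ccd, 0198abb, 37e50e9, 75cf361, 81bd5b3, 8dce234, 99366cc, 9b5045e, d28271d, e3600d3, e5b9ff4, edf4d2b, f89cfa2}.
Ancestors of e68343e: {0198abb, 37e50e9, 75cf361, 81bd5b3, 8dce234, 99366cc, 9b5045e, d28271d, e3600d3, e5b9ff4, e68343e, edf4d2b, f89cfa2}.
Common ancestors: {0198abb, 37e50e9, 75cf361, 81bd5b3, 8dce234, 99366cc, 9b5045e, d28271d, e3600d3, e5b9ff4, edf4d2b, f89cfa2}.
Among these, 0198abb is not an ancestor of any other common ancestor — it is the merge base.

0198abb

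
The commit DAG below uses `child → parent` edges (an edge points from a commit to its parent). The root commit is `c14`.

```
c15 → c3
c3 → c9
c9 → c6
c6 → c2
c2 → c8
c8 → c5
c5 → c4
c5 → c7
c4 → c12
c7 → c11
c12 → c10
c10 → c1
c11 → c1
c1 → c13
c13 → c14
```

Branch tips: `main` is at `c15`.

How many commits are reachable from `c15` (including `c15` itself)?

15

Walking parent pointers from c15: reachable set = {c1, c10, c11, c12, c13, c14, c15, c2, c3, c4, c5, c6, c7, c8, c9}.
That is 15 commits.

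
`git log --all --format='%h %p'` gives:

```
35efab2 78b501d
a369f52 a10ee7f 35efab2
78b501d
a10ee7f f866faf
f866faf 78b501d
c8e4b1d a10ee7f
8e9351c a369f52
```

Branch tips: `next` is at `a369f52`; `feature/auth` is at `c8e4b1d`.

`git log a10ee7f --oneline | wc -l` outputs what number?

3

Walking parent pointers from a10ee7f: reachable set = {78b501d, a10ee7f, f866faf}.
That is 3 commits.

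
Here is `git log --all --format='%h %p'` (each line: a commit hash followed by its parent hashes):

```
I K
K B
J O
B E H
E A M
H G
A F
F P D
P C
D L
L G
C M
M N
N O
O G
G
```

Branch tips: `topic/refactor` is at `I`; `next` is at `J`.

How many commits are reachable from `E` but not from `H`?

10

Reachable from E: {A, C, D, E, F, G, L, M, N, O, P}.
Reachable from H: {G, H}.
In E's history but not H's: {A, C, D, E, F, L, M, N, O, P} — 10 commits.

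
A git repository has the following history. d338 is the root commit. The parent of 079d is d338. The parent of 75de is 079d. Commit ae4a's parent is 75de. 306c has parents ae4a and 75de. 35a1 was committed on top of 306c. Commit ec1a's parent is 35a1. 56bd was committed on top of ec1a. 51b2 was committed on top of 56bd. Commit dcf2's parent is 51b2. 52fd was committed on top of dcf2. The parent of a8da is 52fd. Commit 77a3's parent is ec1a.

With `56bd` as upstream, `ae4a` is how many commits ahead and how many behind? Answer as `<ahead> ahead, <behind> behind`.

Reachable from ae4a: {079d, 75de, ae4a, d338}.
Reachable from 56bd: {079d, 306c, 35a1, 56bd, 75de, ae4a, d338, ec1a}.
Only in ae4a's history (ahead): {} — 0.
Only in 56bd's history (behind): {306c, 35a1, 56bd, ec1a} — 4.

0 ahead, 4 behind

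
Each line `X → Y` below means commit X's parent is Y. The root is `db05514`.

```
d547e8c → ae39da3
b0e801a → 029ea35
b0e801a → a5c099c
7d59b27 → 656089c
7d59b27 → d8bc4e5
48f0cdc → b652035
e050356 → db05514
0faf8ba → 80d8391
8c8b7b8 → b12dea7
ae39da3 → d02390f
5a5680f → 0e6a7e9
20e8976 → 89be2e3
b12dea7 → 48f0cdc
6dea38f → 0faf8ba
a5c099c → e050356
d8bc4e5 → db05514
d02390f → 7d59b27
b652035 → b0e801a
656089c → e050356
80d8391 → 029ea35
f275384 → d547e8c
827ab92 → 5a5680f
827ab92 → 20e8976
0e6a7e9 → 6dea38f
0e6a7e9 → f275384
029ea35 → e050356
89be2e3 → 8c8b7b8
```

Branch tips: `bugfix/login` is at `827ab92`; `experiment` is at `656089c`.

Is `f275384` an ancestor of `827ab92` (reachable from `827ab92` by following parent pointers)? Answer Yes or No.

Ancestors of 827ab92 (commits reachable by following parents): {029ea35, 0e6a7e9, 0faf8ba, 20e8976, 48f0cdc, 5a5680f, 656089c, 6dea38f, 7d59b27, 80d8391, 827ab92, 89be2e3, 8c8b7b8, a5c099c, ae39da3, b0e801a, b12dea7, b652035, d02390f, d547e8c, d8bc4e5, db05514, e050356, f275384}.
f275384 is in that set, so it is an ancestor of 827ab92.

Yes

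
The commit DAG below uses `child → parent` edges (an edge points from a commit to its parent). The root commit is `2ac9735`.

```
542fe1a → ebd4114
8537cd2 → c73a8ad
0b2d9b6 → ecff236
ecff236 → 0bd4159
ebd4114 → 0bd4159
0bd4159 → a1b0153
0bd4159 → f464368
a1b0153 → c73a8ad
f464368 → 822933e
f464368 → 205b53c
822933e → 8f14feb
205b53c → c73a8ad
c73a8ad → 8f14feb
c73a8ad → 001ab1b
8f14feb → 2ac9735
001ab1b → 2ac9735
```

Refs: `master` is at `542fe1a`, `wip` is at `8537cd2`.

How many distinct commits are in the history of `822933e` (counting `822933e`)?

3

Walking parent pointers from 822933e: reachable set = {2ac9735, 822933e, 8f14feb}.
That is 3 commits.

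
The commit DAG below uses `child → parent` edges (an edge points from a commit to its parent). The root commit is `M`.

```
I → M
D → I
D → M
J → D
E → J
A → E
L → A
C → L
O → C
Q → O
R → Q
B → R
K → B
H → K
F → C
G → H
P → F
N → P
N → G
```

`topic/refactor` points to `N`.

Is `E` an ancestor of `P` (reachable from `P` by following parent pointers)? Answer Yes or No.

Yes

Ancestors of P (commits reachable by following parents): {A, C, D, E, F, I, J, L, M, P}.
E is in that set, so it is an ancestor of P.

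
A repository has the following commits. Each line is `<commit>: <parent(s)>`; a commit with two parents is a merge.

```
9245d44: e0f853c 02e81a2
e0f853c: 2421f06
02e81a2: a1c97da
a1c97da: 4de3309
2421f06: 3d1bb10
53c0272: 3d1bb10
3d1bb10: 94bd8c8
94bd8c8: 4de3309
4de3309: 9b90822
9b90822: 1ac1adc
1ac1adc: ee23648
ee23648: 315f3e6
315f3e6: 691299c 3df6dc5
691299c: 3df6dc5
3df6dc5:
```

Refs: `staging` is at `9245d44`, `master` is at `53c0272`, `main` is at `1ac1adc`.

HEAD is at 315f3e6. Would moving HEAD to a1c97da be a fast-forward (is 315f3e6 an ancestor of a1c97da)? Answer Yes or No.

A fast-forward from 315f3e6 to a1c97da is possible iff 315f3e6 is an ancestor of a1c97da.
Ancestors of a1c97da: {1ac1adc, 315f3e6, 3df6dc5, 4de3309, 691299c, 9b90822, a1c97da, ee23648}.
315f3e6 is among them, so fast-forward is possible.

Yes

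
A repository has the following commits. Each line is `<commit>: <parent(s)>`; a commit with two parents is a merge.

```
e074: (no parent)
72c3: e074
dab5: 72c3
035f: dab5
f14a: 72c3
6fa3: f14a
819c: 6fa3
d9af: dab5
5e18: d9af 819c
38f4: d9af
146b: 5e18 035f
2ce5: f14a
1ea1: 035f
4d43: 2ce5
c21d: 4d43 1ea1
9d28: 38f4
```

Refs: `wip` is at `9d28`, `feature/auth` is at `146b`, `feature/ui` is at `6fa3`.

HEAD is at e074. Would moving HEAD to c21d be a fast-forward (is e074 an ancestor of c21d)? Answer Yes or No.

A fast-forward from e074 to c21d is possible iff e074 is an ancestor of c21d.
Ancestors of c21d: {035f, 1ea1, 2ce5, 4d43, 72c3, c21d, dab5, e074, f14a}.
e074 is among them, so fast-forward is possible.

Yes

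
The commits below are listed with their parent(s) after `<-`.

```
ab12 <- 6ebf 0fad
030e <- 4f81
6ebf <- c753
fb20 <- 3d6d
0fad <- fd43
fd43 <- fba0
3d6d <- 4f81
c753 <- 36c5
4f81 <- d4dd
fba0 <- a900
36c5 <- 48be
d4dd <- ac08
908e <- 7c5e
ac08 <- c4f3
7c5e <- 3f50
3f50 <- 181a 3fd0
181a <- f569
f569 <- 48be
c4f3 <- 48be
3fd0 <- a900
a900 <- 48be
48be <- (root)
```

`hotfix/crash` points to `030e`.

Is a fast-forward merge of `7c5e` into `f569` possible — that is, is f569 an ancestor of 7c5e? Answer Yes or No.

A fast-forward from f569 to 7c5e is possible iff f569 is an ancestor of 7c5e.
Ancestors of 7c5e: {181a, 3f50, 3fd0, 48be, 7c5e, a900, f569}.
f569 is among them, so fast-forward is possible.

Yes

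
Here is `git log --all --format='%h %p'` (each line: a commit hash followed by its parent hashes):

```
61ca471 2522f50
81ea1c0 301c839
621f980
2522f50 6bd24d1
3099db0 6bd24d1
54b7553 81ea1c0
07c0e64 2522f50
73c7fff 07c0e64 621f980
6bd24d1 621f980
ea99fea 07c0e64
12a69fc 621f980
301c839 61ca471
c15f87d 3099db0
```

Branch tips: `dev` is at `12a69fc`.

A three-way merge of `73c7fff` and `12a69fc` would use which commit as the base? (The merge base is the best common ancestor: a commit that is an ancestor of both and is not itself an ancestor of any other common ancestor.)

Ancestors of 73c7fff: {07c0e64, 2522f50, 621f980, 6bd24d1, 73c7fff}.
Ancestors of 12a69fc: {12a69fc, 621f980}.
Common ancestors: {621f980}.
The only common ancestor is 621f980, so it is the merge base.

621f980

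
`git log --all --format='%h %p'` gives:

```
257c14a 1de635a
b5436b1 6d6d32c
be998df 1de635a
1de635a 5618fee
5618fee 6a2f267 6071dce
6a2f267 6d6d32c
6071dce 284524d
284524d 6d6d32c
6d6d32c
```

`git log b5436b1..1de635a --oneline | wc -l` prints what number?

5

Reachable from 1de635a: {1de635a, 284524d, 5618fee, 6071dce, 6a2f267, 6d6d32c}.
Reachable from b5436b1: {6d6d32c, b5436b1}.
In 1de635a's history but not b5436b1's: {1de635a, 284524d, 5618fee, 6071dce, 6a2f267} — 5 commits.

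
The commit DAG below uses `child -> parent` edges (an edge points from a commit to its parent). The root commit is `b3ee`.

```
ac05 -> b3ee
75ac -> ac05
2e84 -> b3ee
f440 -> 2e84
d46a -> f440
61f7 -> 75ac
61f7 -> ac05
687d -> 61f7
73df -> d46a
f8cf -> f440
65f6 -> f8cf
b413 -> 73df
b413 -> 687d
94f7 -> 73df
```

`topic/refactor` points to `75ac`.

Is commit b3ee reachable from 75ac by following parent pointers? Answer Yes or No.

Ancestors of 75ac (commits reachable by following parents): {75ac, ac05, b3ee}.
b3ee is in that set, so it is an ancestor of 75ac.

Yes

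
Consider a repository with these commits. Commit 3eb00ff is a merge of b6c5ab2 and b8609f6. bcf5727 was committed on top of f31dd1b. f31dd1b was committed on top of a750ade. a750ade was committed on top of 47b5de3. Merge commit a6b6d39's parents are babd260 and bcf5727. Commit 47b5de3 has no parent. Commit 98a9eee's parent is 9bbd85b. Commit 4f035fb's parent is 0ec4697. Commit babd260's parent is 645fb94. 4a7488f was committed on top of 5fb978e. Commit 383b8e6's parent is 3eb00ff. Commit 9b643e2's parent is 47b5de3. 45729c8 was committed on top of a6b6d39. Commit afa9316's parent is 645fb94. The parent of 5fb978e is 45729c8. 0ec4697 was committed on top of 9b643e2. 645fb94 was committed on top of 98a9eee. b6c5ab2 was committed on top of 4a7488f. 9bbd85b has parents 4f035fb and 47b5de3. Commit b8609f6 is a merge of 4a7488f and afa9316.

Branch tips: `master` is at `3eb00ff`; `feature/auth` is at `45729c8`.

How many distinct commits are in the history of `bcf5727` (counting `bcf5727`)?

Walking parent pointers from bcf5727: reachable set = {47b5de3, a750ade, bcf5727, f31dd1b}.
That is 4 commits.

4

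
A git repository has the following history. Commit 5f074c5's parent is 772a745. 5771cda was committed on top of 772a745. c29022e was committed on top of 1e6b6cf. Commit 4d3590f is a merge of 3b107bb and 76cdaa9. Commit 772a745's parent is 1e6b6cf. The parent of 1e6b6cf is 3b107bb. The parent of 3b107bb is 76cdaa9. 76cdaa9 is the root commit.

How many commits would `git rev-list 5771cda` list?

Walking parent pointers from 5771cda: reachable set = {1e6b6cf, 3b107bb, 5771cda, 76cdaa9, 772a745}.
That is 5 commits.

5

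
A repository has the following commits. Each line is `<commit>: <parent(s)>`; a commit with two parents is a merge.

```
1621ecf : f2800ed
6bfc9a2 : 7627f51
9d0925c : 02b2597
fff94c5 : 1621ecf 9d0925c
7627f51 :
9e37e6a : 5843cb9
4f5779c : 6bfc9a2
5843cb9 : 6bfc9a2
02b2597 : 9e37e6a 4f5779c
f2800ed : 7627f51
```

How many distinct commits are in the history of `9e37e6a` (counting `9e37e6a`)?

Walking parent pointers from 9e37e6a: reachable set = {5843cb9, 6bfc9a2, 7627f51, 9e37e6a}.
That is 4 commits.

4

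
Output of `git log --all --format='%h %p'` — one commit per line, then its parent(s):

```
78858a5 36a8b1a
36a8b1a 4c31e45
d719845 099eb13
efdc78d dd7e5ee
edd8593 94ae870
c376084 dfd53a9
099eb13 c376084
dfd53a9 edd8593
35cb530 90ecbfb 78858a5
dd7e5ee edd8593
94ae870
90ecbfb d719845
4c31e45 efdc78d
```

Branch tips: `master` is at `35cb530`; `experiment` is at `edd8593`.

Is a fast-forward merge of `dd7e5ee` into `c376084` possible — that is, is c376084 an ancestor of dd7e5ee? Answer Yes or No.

No

A fast-forward from c376084 to dd7e5ee is possible iff c376084 is an ancestor of dd7e5ee.
Ancestors of dd7e5ee: {94ae870, dd7e5ee, edd8593}.
c376084 is not among them, so fast-forward is not possible.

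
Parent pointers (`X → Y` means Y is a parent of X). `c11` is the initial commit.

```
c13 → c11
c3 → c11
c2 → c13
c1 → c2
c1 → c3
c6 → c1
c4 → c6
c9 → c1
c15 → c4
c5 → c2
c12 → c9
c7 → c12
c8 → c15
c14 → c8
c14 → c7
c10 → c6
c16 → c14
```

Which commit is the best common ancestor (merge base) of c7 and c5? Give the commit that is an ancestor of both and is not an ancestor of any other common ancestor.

c2

Ancestors of c7: {c1, c11, c12, c13, c2, c3, c7, c9}.
Ancestors of c5: {c11, c13, c2, c5}.
Common ancestors: {c11, c13, c2}.
Among these, c2 is not an ancestor of any other common ancestor — it is the merge base.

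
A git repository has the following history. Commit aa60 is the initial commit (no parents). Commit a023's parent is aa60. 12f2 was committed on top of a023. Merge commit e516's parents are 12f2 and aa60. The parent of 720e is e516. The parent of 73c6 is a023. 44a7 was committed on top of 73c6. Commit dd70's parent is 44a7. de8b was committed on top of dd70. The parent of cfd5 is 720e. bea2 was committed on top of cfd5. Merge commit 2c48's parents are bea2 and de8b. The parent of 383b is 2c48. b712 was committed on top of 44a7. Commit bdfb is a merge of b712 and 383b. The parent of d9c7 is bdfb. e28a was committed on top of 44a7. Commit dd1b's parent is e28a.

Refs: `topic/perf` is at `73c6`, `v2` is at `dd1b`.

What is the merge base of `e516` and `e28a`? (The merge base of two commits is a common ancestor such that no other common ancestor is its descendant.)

a023

Ancestors of e516: {12f2, a023, aa60, e516}.
Ancestors of e28a: {44a7, 73c6, a023, aa60, e28a}.
Common ancestors: {a023, aa60}.
Among these, a023 is not an ancestor of any other common ancestor — it is the merge base.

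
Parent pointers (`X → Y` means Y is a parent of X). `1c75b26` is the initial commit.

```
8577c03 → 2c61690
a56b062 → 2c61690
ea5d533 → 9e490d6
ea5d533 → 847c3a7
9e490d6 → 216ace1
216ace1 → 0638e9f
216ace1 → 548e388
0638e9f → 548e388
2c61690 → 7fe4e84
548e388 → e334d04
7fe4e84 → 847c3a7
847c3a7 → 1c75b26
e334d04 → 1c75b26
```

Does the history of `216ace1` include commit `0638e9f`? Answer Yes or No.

Yes

Ancestors of 216ace1 (commits reachable by following parents): {0638e9f, 1c75b26, 216ace1, 548e388, e334d04}.
0638e9f is in that set, so it is an ancestor of 216ace1.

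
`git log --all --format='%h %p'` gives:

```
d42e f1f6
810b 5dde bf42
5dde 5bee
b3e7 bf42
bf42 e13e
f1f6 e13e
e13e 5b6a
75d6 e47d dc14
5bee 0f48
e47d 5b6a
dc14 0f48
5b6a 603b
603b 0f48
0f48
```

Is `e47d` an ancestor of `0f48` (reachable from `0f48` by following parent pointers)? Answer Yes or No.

Ancestors of 0f48: {0f48}.
e47d is not in that set, so it is not an ancestor of 0f48.

No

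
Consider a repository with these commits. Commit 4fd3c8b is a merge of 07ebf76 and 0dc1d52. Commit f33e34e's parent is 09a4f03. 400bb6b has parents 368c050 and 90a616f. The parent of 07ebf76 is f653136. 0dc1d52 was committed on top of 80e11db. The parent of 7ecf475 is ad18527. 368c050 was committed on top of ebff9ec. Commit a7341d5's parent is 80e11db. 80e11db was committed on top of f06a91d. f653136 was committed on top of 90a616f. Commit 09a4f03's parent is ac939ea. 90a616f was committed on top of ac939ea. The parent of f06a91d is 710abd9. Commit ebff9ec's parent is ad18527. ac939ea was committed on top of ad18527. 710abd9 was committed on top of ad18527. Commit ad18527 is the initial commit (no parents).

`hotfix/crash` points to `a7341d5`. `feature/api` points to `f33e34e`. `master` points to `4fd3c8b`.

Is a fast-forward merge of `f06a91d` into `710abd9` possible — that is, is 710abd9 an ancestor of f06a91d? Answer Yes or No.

A fast-forward from 710abd9 to f06a91d is possible iff 710abd9 is an ancestor of f06a91d.
Ancestors of f06a91d: {710abd9, ad18527, f06a91d}.
710abd9 is among them, so fast-forward is possible.

Yes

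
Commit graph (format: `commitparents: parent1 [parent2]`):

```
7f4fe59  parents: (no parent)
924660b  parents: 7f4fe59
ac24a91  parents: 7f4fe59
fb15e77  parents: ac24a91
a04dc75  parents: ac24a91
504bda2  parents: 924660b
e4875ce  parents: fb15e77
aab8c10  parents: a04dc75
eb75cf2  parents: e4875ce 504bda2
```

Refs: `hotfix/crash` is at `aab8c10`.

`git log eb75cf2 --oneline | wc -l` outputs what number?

7

Walking parent pointers from eb75cf2: reachable set = {504bda2, 7f4fe59, 924660b, ac24a91, e4875ce, eb75cf2, fb15e77}.
That is 7 commits.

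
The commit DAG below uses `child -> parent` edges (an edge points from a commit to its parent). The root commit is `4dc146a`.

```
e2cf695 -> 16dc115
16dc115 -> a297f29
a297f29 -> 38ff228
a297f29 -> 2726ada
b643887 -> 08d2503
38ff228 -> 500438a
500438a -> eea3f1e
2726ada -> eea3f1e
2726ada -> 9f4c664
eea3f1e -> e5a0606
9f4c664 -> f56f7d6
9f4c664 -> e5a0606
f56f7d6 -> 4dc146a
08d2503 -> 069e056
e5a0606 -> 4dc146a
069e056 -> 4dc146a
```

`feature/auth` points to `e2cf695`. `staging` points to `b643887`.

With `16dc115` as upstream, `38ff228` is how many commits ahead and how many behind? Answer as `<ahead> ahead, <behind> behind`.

0 ahead, 5 behind

Reachable from 38ff228: {38ff228, 4dc146a, 500438a, e5a0606, eea3f1e}.
Reachable from 16dc115: {16dc115, 2726ada, 38ff228, 4dc146a, 500438a, 9f4c664, a297f29, e5a0606, eea3f1e, f56f7d6}.
Only in 38ff228's history (ahead): {} — 0.
Only in 16dc115's history (behind): {16dc115, 2726ada, 9f4c664, a297f29, f56f7d6} — 5.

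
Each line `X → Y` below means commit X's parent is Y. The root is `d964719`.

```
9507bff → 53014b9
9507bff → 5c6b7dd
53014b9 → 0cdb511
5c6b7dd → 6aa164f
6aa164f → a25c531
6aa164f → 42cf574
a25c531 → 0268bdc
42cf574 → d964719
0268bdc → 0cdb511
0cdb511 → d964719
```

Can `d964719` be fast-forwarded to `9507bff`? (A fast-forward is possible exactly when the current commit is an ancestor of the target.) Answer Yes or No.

A fast-forward from d964719 to 9507bff is possible iff d964719 is an ancestor of 9507bff.
Ancestors of 9507bff: {0268bdc, 0cdb511, 42cf574, 53014b9, 5c6b7dd, 6aa164f, 9507bff, a25c531, d964719}.
d964719 is among them, so fast-forward is possible.

Yes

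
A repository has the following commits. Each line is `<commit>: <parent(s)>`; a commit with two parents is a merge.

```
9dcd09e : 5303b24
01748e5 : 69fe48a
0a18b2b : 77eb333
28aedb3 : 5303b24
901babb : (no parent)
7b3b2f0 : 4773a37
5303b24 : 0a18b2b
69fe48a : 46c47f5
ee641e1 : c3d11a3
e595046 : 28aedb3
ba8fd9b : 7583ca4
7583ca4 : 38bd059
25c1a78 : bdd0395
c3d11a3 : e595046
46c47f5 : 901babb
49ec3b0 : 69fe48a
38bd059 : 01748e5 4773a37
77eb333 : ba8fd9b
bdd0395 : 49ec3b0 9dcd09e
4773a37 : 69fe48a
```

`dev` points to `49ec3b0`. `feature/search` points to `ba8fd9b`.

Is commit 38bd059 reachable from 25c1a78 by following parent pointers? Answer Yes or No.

Yes

Ancestors of 25c1a78 (commits reachable by following parents): {01748e5, 0a18b2b, 25c1a78, 38bd059, 46c47f5, 4773a37, 49ec3b0, 5303b24, 69fe48a, 7583ca4, 77eb333, 901babb, 9dcd09e, ba8fd9b, bdd0395}.
38bd059 is in that set, so it is an ancestor of 25c1a78.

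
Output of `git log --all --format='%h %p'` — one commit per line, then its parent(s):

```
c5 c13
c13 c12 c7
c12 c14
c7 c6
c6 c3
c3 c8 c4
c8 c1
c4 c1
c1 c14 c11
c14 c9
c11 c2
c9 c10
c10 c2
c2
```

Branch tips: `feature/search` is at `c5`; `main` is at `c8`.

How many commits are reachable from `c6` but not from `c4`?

Reachable from c6: {c1, c10, c11, c14, c2, c3, c4, c6, c8, c9}.
Reachable from c4: {c1, c10, c11, c14, c2, c4, c9}.
In c6's history but not c4's: {c3, c6, c8} — 3 commits.

3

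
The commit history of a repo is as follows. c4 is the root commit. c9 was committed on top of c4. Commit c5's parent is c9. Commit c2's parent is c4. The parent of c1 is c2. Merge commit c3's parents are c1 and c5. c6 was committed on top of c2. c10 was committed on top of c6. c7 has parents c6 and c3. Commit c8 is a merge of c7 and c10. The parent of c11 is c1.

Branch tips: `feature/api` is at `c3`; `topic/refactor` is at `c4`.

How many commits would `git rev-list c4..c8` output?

9

Reachable from c8: {c1, c10, c2, c3, c4, c5, c6, c7, c8, c9}.
Reachable from c4: {c4}.
In c8's history but not c4's: {c1, c10, c2, c3, c5, c6, c7, c8, c9} — 9 commits.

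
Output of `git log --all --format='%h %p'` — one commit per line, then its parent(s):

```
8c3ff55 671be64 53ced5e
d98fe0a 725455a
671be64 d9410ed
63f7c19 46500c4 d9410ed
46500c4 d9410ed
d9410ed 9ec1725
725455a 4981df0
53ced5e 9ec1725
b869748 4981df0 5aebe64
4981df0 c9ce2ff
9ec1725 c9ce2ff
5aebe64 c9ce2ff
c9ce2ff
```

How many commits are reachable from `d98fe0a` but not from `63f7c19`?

3

Reachable from d98fe0a: {4981df0, 725455a, c9ce2ff, d98fe0a}.
Reachable from 63f7c19: {46500c4, 63f7c19, 9ec1725, c9ce2ff, d9410ed}.
In d98fe0a's history but not 63f7c19's: {4981df0, 725455a, d98fe0a} — 3 commits.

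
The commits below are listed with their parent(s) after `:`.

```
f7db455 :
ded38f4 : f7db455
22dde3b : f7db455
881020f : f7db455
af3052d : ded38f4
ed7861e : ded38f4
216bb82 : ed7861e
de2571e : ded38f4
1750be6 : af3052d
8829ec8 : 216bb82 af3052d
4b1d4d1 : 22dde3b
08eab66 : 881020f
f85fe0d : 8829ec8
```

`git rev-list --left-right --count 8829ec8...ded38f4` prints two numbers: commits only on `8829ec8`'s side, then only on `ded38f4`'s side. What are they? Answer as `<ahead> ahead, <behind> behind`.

4 ahead, 0 behind

Reachable from 8829ec8: {216bb82, 8829ec8, af3052d, ded38f4, ed7861e, f7db455}.
Reachable from ded38f4: {ded38f4, f7db455}.
Only in 8829ec8's history (ahead): {216bb82, 8829ec8, af3052d, ed7861e} — 4.
Only in ded38f4's history (behind): {} — 0.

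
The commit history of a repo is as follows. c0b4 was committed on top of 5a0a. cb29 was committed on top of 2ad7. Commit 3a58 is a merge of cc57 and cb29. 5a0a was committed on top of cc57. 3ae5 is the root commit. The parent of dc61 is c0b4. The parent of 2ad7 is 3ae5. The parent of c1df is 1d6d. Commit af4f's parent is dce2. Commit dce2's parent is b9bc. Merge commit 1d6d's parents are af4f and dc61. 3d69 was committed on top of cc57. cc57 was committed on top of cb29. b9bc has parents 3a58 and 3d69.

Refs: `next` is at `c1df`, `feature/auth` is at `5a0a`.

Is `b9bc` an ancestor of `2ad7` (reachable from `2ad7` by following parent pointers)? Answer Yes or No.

No

Ancestors of 2ad7: {2ad7, 3ae5}.
b9bc is not in that set, so it is not an ancestor of 2ad7.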